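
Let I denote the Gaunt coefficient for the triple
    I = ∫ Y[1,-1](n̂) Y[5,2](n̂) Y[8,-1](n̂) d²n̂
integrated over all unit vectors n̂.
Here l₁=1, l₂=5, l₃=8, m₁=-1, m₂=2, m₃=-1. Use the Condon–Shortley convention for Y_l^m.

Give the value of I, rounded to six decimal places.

0.000000

triangle: need 4≤l₃≤6, have 8; I=0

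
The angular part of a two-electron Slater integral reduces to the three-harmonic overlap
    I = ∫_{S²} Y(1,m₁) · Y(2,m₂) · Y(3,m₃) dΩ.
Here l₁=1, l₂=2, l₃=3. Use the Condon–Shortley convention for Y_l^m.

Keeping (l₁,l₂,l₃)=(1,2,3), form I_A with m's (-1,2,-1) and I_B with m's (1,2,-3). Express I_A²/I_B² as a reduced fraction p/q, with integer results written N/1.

l's match ⇒ only the (l;m) 3-j factors differ between A and B.
A: triangle coeff Δ(1,2,3) = 1/105; Σ_t [0,0]: t=0:+1/48 = 1/48; (3j)²=1/105 [(1 2 3; -1 2 -1)], sign=+1
B: triangle coeff Δ(1,2,3) = 1/105; Σ_t [0,0]: t=0:+1/48 = 1/48; (3j)²=1/7 [(1 2 3; 1 2 -3)], sign=+1
I_A²/I_B² = (1/105)/(1/7) = 1/15

1/15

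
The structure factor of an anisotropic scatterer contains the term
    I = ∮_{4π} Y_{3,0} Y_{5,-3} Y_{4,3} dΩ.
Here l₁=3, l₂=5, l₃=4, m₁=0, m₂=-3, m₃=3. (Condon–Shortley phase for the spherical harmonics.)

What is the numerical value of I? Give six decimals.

0.103862

m-sum 0 ✓  L=12 even ✓  2≤4≤8 ✓
Π(2lᵢ+1) = 7×11×9 = 693
triangle coeff Δ(3,5,4) = 1/180180
Σ_t [1,3]: t=1:−1/576 t=2:+1/144 t=3:−1/576 = 1/288
(3j)²=20/1001 [(3 5 4; 0 0 0)], sign=+1
Σ_t [1,2]: t=1:−1/1440 t=2:+1/2880 = -1/2880
(3j)²=7/715 [(3 5 4; 0 -3 3)], sign=+1
⇒ 4πI² = 252/1859
I = (+1)√(252/1859/(4π)) = 0.10386175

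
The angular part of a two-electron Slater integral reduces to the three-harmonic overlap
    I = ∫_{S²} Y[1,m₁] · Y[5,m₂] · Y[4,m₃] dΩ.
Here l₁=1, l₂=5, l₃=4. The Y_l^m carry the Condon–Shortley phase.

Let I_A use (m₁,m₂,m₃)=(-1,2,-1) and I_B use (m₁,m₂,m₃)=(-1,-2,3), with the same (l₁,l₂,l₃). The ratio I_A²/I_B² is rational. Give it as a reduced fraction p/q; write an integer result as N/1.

7/1

l's match ⇒ only the (l;m) 3-j factors differ between A and B.
A: triangle coeff Δ(1,5,4) = 1/495; Σ_t [2,2]: t=2:+1/1440 = 1/1440; (3j)²=7/165 [(1 5 4; -1 2 -1)], sign=-1
B: triangle coeff Δ(1,5,4) = 1/495; Σ_t [2,2]: t=2:+1/10080 = 1/10080; (3j)²=1/165 [(1 5 4; -1 -2 3)], sign=-1
I_A²/I_B² = (7/165)/(1/165) = 7/1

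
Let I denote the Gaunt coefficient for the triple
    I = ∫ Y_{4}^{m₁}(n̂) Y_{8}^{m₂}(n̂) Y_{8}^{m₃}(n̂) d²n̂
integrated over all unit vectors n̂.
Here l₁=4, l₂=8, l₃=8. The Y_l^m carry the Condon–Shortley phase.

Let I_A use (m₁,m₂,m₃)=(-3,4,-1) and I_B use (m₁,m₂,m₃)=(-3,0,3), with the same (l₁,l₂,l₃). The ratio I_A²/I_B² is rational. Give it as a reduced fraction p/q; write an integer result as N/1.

125/54

Shared (l₁,l₂,l₃)=(4,8,8): N and (l;000)² cancel in I_A²/I_B².
A: Δ = 4!·4!·12!/21! = 1/185175900; Racah Σ t=3..4: t=3:−1/313528320 t=4:+1/139345920 = 1/250822656; ⇒ 3j(4 8 8; -3 4 -1)² = 1375/151164, sgn -1
B: Δ = 4!·4!·12!/21! = 1/185175900; Racah Σ t=3..4: t=3:−1/87091200 t=4:+1/139345920 = -1/232243200; ⇒ 3j(4 8 8; -3 0 3)² = 33/8398, sgn +1
I_A²/I_B² = (1375/151164)/(33/8398) = 125/54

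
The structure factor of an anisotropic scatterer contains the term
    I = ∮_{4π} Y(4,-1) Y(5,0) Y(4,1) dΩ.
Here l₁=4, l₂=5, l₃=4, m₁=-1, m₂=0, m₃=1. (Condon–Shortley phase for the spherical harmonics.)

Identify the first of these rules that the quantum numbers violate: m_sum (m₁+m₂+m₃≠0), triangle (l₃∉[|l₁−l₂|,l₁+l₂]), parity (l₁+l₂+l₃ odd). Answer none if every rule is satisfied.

parity

Σmᵢ = 0  ✓
l₃∈[|l₁−l₂|,l₁+l₂]=[1,9], have l₃=4  ✓
Σlᵢ = 13 ⇒ odd  ✗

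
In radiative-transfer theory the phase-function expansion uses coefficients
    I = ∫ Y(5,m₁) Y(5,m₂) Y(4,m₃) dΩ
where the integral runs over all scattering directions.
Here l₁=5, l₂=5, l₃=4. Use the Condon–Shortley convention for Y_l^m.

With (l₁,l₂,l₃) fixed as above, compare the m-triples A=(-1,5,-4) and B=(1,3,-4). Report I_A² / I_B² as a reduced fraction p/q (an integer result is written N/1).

1/5

l's match ⇒ only the (l;m) 3-j factors differ between A and B.
A: triangle coeff Δ(5,5,4) = 1/3153150; Σ_t [6,6]: t=6:+1/414720 = 1/414720; (3j)²=2/429 [(5 5 4; -1 5 -4)], sign=+1
B: triangle coeff Δ(5,5,4) = 1/3153150; Σ_t [4,4]: t=4:+1/27648 = 1/27648; (3j)²=10/429 [(5 5 4; 1 3 -4)], sign=+1
I_A²/I_B² = (2/429)/(10/429) = 1/5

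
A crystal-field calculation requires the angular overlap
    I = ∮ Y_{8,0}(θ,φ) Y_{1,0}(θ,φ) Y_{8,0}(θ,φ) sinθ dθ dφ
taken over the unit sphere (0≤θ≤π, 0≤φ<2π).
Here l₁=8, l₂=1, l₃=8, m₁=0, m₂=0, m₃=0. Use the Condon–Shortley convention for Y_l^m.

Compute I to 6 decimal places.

l₁+l₂+l₃=17 is odd: 3j(l;000)=0 ⇒ I=0

0.000000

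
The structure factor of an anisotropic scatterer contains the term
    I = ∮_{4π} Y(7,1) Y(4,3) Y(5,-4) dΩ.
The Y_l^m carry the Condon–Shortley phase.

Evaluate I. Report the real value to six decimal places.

0.090705

Rules hold: Σm=0, L=16 even, 3≤5≤11.
N = 15·9·11 = 1485
Δ = 6!·8!·2!/17! = 1/6126120
Racah Σ t=2..4: t=2:+1/69120 t=3:−1/20736 t=4:+1/69120 = -1/51840
⇒ 3j(7 4 5; 0 0 0)² = 280/21879, sgn +1
Racah Σ t=5..6: t=5:−1/1209600 t=6:+1/29030400 = -23/29030400
⇒ 3j(7 4 5; 1 3 -4)² = 529/97240, sgn +1
4πI² = N·(3j₀)²·(3jₘ)² = 55545/537251
I = +1·√(0.103387/4π) = 0.09070452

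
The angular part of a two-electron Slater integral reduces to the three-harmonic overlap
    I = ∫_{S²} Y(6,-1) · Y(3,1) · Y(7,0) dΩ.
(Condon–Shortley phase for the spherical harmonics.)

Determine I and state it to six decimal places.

0.006417

m-sum 0 ✓  L=16 even ✓  3≤7≤9 ✓
Π(2lᵢ+1) = 13×7×15 = 1365
triangle coeff Δ(6,3,7) = 1/2042040
Σ_t [0,2]: t=0:+1/207360 t=1:−1/57600 t=2:+1/207360 = -1/129600
(3j)²=168/12155 [(6 3 7; 0 0 0)], sign=+1
Σ_t [0,2]: t=0:+1/1451520 t=1:−1/103680 t=2:+1/115200 = -1/3628800
(3j)²=1/36465 [(6 3 7; -1 1 0)], sign=+1
⇒ 4πI² = 1176/2272985
I = (+1)√(1176/2272985/(4π)) = 0.00641653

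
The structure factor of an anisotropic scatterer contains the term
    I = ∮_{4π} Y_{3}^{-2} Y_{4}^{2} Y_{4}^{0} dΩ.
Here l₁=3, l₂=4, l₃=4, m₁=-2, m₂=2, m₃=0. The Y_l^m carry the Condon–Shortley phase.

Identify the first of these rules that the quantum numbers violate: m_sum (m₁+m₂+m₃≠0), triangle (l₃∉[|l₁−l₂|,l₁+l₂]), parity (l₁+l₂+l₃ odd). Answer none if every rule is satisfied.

azimuthal sum: -2 + 2 + 0 = 0  ✓
1 ≤ 4 ≤ 7 (triangle on l)  ✓
L = 3 + 4 + 4 = 11 (odd)  ✗

parity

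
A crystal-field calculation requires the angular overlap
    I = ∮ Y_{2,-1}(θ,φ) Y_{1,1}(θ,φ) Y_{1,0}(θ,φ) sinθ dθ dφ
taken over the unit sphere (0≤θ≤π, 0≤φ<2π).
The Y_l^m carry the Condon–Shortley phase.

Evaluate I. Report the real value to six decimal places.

-0.218510

Rules hold: Σm=0, L=4 even, 1≤1≤3.
N = 5·3·3 = 45
Δ = 2!·2!·0!/5! = 1/30
Racah Σ t=1..1: t=1:−1/1 = -1/1
⇒ 3j(2 1 1; 0 0 0)² = 2/15, sgn +1
Racah Σ t=2..2: t=2:+1/2 = 1/2
⇒ 3j(2 1 1; -1 1 0)² = 1/10, sgn -1
4πI² = N·(3j₀)²·(3jₘ)² = 3/5
I = -1·√(0.6/4π) = -0.21850969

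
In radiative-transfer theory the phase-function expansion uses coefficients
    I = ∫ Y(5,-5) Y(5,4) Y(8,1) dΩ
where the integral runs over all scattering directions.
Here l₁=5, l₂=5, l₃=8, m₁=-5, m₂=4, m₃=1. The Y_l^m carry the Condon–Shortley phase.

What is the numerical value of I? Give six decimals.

Rules hold: Σm=0, L=18 even, 0≤8≤10.
N = 11·11·17 = 2057
Δ = 2!·8!·8!/19! = 1/37413090
Racah Σ t=0..2: t=0:+1/1036800 t=1:−1/331776 t=2:+1/1036800 = -1/921600
⇒ 3j(5 5 8; 0 0 0)² = 490/46189, sgn -1
Racah Σ t=2..2: t=2:+1/406425600 = 1/406425600
⇒ 3j(5 5 8; -5 4 1)² = 18/46189, sgn -1
4πI² = N·(3j₀)²·(3jₘ)² = 8820/1037153
I = +1·√(0.00850405/4π) = 0.02601405

0.026014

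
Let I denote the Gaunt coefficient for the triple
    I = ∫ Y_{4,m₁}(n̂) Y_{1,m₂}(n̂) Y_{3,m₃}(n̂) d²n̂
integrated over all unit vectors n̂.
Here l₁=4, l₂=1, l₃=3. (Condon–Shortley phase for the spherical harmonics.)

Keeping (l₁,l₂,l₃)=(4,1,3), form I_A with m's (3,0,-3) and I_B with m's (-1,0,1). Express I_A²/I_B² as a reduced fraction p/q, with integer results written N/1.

7/15

Same 4,1,3: normalisation and zero-m 3j drop out of the ratio.
A: Δ: 2! 6! 0! / 9! → 1/252; sum: t=1:−1/720 = -1/720; 3j²(4 1 3; 3 0 -3) = Δ·Π!·Σ² = 1/36  (sign -1)
B: Δ: 2! 6! 0! / 9! → 1/252; sum: t=1:−1/48 = -1/48; 3j²(4 1 3; -1 0 1) = Δ·Π!·Σ² = 5/84  (sign -1)
I_A²/I_B² = (1/36)/(5/84) = 7/15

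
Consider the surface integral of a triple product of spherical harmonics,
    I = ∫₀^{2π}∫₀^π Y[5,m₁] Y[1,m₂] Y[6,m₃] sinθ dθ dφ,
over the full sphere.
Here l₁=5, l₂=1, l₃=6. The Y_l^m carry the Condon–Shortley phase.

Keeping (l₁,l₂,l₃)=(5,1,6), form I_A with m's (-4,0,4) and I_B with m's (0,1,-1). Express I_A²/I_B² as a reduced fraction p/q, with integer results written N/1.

20/21

Shared (l₁,l₂,l₃)=(5,1,6): N and (l;000)² cancel in I_A²/I_B².
A: Δ = 0!·10!·2!/13! = 1/858; Racah Σ t=0..0: t=0:+1/362880 = 1/362880; ⇒ 3j(5 1 6; -4 0 4)² = 10/429, sgn +1
B: Δ = 0!·10!·2!/13! = 1/858; Racah Σ t=0..0: t=0:+1/28800 = 1/28800; ⇒ 3j(5 1 6; 0 1 -1)² = 7/286, sgn -1
I_A²/I_B² = (10/429)/(7/286) = 20/21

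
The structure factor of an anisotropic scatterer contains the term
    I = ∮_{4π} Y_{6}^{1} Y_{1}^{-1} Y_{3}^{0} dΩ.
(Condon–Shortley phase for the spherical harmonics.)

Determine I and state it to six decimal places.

triangle: need 5≤l₃≤7, have 3; I=0

0.000000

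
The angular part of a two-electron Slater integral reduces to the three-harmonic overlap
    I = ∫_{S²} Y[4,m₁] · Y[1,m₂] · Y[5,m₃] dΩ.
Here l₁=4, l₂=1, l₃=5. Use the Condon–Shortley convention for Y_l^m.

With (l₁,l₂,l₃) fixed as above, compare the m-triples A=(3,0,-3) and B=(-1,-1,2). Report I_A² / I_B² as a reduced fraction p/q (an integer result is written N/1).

16/21

Shared (l₁,l₂,l₃)=(4,1,5): N and (l;000)² cancel in I_A²/I_B².
A: Δ = 0!·8!·2!/11! = 1/495; Racah Σ t=0..0: t=0:+1/5040 = 1/5040; ⇒ 3j(4 1 5; 3 0 -3)² = 16/495, sgn +1
B: Δ = 0!·8!·2!/11! = 1/495; Racah Σ t=0..0: t=0:+1/1440 = 1/1440; ⇒ 3j(4 1 5; -1 -1 2)² = 7/165, sgn -1
I_A²/I_B² = (16/495)/(7/165) = 16/21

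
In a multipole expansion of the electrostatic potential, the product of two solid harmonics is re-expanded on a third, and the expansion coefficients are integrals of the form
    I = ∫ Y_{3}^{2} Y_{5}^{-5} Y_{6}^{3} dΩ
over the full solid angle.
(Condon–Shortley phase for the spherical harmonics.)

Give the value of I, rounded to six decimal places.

Checks pass: Σm=0; 14 even; l₃=6∈[2,8].
(2·3+1)(2·5+1)(2·6+1) = 1001
Δ: 2! 4! 8! / 15! → 1/675675
sum: t=0:+1/8640 t=1:−1/2304 t=2:+1/8640 = -7/34560
3j²(3 5 6; 0 0 0) = Δ·Π!·Σ² = 7/429  (sign -1)
sum: t=0:+1/483840 = 1/483840
3j²(3 5 6; 2 -5 3) = Δ·Π!·Σ² = 6/1001  (sign -1)
combine: 4πI² = 1001·7/429·6/1001 = 14/143
take √, sign +1: I = 0.08826552

0.088266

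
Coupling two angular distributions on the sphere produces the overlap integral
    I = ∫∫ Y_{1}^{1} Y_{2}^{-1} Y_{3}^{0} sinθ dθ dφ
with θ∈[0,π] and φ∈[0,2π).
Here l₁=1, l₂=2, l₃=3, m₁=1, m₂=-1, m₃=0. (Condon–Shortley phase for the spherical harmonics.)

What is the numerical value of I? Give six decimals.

m-sum 0 ✓  L=6 even ✓  1≤3≤3 ✓
Π(2lᵢ+1) = 3×5×7 = 105
triangle coeff Δ(1,2,3) = 1/105
Σ_t [0,0]: t=0:+1/4 = 1/4
(3j)²=3/35 [(1 2 3; 0 0 0)], sign=-1
Σ_t [0,0]: t=0:+1/12 = 1/12
(3j)²=1/35 [(1 2 3; 1 -1 0)], sign=-1
⇒ 4πI² = 9/35
I = (+1)√(9/35/(4π)) = 0.14304817

0.143048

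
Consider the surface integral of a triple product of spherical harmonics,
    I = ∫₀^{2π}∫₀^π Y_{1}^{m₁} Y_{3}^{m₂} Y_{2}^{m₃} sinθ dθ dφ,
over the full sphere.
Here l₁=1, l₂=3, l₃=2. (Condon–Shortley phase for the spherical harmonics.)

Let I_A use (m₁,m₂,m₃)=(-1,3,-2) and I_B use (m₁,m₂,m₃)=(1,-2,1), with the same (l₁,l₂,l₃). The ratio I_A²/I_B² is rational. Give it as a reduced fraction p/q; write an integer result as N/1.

3/2

l's match ⇒ only the (l;m) 3-j factors differ between A and B.
A: triangle coeff Δ(1,3,2) = 1/105; Σ_t [2,2]: t=2:+1/48 = 1/48; (3j)²=1/7 [(1 3 2; -1 3 -2)], sign=+1
B: triangle coeff Δ(1,3,2) = 1/105; Σ_t [0,0]: t=0:+1/12 = 1/12; (3j)²=2/21 [(1 3 2; 1 -2 1)], sign=-1
I_A²/I_B² = (1/7)/(2/21) = 3/2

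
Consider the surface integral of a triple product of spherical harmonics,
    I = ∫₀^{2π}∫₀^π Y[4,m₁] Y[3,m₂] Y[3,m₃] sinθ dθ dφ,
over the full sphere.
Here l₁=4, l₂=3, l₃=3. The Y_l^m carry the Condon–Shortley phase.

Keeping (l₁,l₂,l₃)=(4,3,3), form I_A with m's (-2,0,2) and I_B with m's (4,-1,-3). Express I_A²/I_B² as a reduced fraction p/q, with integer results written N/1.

1/14

Shared (l₁,l₂,l₃)=(4,3,3): N and (l;000)² cancel in I_A²/I_B².
A: Δ = 4!·4!·2!/11! = 1/34650; Racah Σ t=2..3: t=2:+1/96 t=3:−1/72 = -1/288; ⇒ 3j(4 3 3; -2 0 2)² = 1/462, sgn +1
B: Δ = 4!·4!·2!/11! = 1/34650; Racah Σ t=0..0: t=0:+1/1152 = 1/1152; ⇒ 3j(4 3 3; 4 -1 -3)² = 1/33, sgn +1
I_A²/I_B² = (1/462)/(1/33) = 1/14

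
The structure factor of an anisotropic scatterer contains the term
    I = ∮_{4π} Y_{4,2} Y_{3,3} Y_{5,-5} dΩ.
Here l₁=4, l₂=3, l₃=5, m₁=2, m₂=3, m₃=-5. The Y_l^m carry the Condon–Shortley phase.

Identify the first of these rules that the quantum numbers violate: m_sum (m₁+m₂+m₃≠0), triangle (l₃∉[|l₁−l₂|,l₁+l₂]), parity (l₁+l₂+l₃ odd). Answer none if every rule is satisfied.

Σmᵢ = 0  ✓
l₃∈[|l₁−l₂|,l₁+l₂]=[1,7], have l₃=5  ✓
Σlᵢ = 12 ⇒ even  ✓

none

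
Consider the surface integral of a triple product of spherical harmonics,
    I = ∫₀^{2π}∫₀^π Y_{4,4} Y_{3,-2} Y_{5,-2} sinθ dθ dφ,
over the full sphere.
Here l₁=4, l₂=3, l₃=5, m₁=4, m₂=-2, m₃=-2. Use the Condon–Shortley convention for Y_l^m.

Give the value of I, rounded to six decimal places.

m-sum 0 ✓  L=12 even ✓  1≤5≤7 ✓
Π(2lᵢ+1) = 9×7×11 = 693
triangle coeff Δ(4,3,5) = 1/180180
Σ_t [0,2]: t=0:+1/576 t=1:−1/144 t=2:+1/576 = -1/288
(3j)²=20/1001 [(4 3 5; 0 0 0)], sign=+1
Σ_t [0,0]: t=0:+1/8640 = 1/8640
(3j)²=14/1287 [(4 3 5; 4 -2 -2)], sign=-1
⇒ 4πI² = 280/1859
I = (-1)√(280/1859/(4π)) = -0.10947990

-0.109480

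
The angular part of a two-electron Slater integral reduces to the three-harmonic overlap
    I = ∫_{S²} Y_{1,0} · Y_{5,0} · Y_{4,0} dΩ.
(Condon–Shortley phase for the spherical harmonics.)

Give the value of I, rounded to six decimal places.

0.245532

Rules hold: Σm=0, L=10 even, 4≤4≤6.
N = 3·11·9 = 297
Δ = 2!·0!·8!/11! = 1/495
Racah Σ t=1..1: t=1:−1/576 = -1/576
⇒ 3j(1 5 4; 0 0 0)² = 5/99, sgn -1
(m-triple is (0,0,0) — same symbol as above.)
4πI² = N·(3j₀)²·(3jₘ)² = 25/33
I = +1·√(0.757576/4π) = 0.24553200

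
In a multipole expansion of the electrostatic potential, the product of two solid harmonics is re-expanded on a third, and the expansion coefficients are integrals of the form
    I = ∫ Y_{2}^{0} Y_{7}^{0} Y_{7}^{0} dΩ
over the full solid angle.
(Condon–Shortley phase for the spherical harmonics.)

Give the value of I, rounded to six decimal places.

m-sum 0 ✓  L=16 even ✓  5≤7≤9 ✓
Π(2lᵢ+1) = 5×15×15 = 1125
triangle coeff Δ(2,7,7) = 1/185640
Σ_t [0,2]: t=0:+1/2419200 t=1:−1/518400 t=2:+1/2419200 = -1/907200
(3j)²=56/3315 [(2 7 7; 0 0 0)], sign=+1
(m-triple is (0,0,0) — same symbol as above.)
⇒ 4πI² = 15680/48841
I = (+1)√(15680/48841/(4π)) = 0.15983645

0.159836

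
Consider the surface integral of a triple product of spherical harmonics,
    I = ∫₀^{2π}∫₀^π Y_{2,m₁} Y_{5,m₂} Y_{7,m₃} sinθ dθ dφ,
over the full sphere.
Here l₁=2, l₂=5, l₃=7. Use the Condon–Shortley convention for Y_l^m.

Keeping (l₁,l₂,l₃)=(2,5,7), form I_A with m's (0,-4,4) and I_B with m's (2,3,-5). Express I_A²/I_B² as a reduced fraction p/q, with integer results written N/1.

Same 2,5,7: normalisation and zero-m 3j drop out of the ratio.
A: Δ: 0! 4! 10! / 15! → 1/15015; sum: t=0:+1/1451520 = 1/1451520; 3j²(2 5 7; 0 -4 4) = Δ·Π!·Σ² = 1/91  (sign -1)
B: Δ: 0! 4! 10! / 15! → 1/15015; sum: t=0:+1/1935360 = 1/1935360; 3j²(2 5 7; 2 3 -5) = Δ·Π!·Σ² = 3/91  (sign +1)
I_A²/I_B² = (1/91)/(3/91) = 1/3

1/3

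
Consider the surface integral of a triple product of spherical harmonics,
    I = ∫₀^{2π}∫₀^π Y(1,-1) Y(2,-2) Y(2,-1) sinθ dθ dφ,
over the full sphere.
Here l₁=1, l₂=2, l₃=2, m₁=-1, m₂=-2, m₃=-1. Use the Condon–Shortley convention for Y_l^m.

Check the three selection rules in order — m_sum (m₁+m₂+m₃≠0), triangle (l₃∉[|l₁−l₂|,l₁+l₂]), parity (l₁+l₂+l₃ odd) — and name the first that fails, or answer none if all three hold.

m_sum

m₁+m₂+m₃ = -1 − 2 − 1 = -4  ✗
triangle: |1−2|=1 ≤ l₃=2 ≤ 1+2=3
parity: l₁+l₂+l₃ = 5 is odd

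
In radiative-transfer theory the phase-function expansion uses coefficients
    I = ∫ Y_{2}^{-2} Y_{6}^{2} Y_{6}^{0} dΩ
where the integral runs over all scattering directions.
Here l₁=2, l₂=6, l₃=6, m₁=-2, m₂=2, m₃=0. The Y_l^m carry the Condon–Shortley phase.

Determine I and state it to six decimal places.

-0.191909

Rules hold: Σm=0, L=14 even, 4≤6≤8.
N = 5·13·13 = 845
Δ = 2!·2!·10!/15! = 1/90090
Racah Σ t=0..2: t=0:+1/69120 t=1:−1/14400 t=2:+1/69120 = -7/172800
⇒ 3j(2 6 6; 0 0 0)² = 14/715, sgn -1
Racah Σ t=2..2: t=2:+1/69120 = 1/69120
⇒ 3j(2 6 6; -2 2 0)² = 4/143, sgn +1
4πI² = N·(3j₀)²·(3jₘ)² = 56/121
I = -1·√(0.46281/4π) = -0.19190947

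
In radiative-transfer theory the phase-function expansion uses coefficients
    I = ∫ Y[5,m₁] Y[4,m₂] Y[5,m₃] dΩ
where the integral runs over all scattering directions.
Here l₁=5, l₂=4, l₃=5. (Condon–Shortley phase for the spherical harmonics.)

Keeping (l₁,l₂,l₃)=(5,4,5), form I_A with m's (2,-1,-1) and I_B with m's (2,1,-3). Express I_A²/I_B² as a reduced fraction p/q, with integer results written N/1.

7/6

l's match ⇒ only the (l;m) 3-j factors differ between A and B.
A: triangle coeff Δ(5,4,5) = 1/3153150; Σ_t [0,3]: t=0:+1/5184 t=1:−1/1152 t=2:+1/2880 t=3:−1/103680 = -7/20736; (3j)²=35/2574 [(5 4 5; 2 -1 -1)], sign=-1
B: triangle coeff Δ(5,4,5) = 1/3153150; Σ_t [1,3]: t=1:−1/6912 t=2:+1/2880 t=3:−1/17280 = 1/6912; (3j)²=5/429 [(5 4 5; 2 1 -3)], sign=+1
I_A²/I_B² = (35/2574)/(5/429) = 7/6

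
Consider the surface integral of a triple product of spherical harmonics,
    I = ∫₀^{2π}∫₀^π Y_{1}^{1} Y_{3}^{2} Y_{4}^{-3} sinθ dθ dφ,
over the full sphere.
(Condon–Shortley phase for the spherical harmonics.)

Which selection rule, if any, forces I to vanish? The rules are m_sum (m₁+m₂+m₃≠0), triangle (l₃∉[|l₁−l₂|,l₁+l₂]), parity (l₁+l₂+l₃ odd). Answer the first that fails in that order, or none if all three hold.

none

azimuthal sum: 1 + 2 − 3 = 0  ✓
2 ≤ 4 ≤ 4 (triangle on l)  ✓
L = 1 + 3 + 4 = 8 (even)  ✓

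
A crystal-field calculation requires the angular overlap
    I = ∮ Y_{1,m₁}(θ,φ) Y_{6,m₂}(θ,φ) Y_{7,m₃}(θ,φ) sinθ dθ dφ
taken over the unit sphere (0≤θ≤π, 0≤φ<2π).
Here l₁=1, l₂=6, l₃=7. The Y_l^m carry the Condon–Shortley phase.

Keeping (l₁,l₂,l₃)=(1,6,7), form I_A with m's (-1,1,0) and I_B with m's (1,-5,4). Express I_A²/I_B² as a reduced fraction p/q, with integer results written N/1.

7/1

Shared (l₁,l₂,l₃)=(1,6,7): N and (l;000)² cancel in I_A²/I_B².
A: Δ = 0!·2!·12!/15! = 1/1365; Racah Σ t=0..0: t=0:+1/1209600 = 1/1209600; ⇒ 3j(1 6 7; -1 1 0)² = 1/65, sgn -1
B: Δ = 0!·2!·12!/15! = 1/1365; Racah Σ t=0..0: t=0:+1/79833600 = 1/79833600; ⇒ 3j(1 6 7; 1 -5 4)² = 1/455, sgn -1
I_A²/I_B² = (1/65)/(1/455) = 7/1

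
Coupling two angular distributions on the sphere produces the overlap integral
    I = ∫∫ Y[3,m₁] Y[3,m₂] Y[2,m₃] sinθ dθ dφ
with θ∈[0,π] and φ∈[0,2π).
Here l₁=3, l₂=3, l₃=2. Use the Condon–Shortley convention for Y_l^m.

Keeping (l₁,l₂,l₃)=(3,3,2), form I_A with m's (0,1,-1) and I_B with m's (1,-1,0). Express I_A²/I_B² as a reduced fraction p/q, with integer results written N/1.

2/9

l's match ⇒ only the (l;m) 3-j factors differ between A and B.
A: triangle coeff Δ(3,3,2) = 1/3780; Σ_t [2,3]: t=2:+1/8 t=3:−1/12 = 1/24; (3j)²=1/210 [(3 3 2; 0 1 -1)], sign=-1
B: triangle coeff Δ(3,3,2) = 1/3780; Σ_t [0,2]: t=0:+1/96 t=1:−1/6 t=2:+1/16 = -3/32; (3j)²=3/140 [(3 3 2; 1 -1 0)], sign=-1
I_A²/I_B² = (1/210)/(3/140) = 2/9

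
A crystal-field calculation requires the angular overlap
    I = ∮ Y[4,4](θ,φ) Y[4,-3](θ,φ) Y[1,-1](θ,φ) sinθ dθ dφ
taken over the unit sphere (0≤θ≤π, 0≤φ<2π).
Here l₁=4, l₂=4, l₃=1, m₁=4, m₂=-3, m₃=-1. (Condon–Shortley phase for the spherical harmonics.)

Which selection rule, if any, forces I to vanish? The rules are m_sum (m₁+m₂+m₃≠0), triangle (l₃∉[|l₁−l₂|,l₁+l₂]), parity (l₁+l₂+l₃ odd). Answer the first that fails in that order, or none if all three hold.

Σmᵢ = 0  ✓
l₃∈[|l₁−l₂|,l₁+l₂]=[0,8], have l₃=1  ✓
Σlᵢ = 9 ⇒ odd  ✗

parity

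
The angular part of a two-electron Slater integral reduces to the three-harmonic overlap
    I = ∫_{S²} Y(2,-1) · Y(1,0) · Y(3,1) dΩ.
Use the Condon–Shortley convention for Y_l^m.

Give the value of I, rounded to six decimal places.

-0.233597

Checks pass: Σm=0; 6 even; l₃=3∈[1,3].
(2·2+1)(2·1+1)(2·3+1) = 105
Δ: 0! 4! 2! / 7! → 1/105
sum: t=0:+1/4 = 1/4
3j²(2 1 3; 0 0 0) = Δ·Π!·Σ² = 3/35  (sign -1)
sum: t=0:+1/6 = 1/6
3j²(2 1 3; -1 0 1) = Δ·Π!·Σ² = 8/105  (sign +1)
combine: 4πI² = 105·3/35·8/105 = 24/35
take √, sign -1: I = -0.23359668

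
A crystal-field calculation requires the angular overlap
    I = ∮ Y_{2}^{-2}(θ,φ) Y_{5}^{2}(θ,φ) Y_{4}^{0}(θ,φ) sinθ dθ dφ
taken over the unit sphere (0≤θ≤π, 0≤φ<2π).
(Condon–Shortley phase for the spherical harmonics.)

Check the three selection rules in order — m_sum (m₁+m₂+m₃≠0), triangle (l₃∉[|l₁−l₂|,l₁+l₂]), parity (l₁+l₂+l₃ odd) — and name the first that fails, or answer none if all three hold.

Σmᵢ = 0  ✓
l₃∈[|l₁−l₂|,l₁+l₂]=[3,7], have l₃=4  ✓
Σlᵢ = 11 ⇒ odd  ✗

parity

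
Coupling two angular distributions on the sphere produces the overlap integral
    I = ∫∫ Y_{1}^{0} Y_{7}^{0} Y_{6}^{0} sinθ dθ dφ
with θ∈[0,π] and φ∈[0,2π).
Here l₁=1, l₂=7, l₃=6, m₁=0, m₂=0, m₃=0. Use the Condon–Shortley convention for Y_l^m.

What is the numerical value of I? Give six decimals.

0.244927

Rules hold: Σm=0, L=14 even, 6≤6≤8.
N = 3·15·13 = 585
Δ = 2!·0!·12!/15! = 1/1365
Racah Σ t=1..1: t=1:−1/518400 = -1/518400
⇒ 3j(1 7 6; 0 0 0)² = 7/195, sgn -1
(m-triple is (0,0,0) — same symbol as above.)
4πI² = N·(3j₀)²·(3jₘ)² = 49/65
I = +1·√(0.753846/4π) = 0.24492687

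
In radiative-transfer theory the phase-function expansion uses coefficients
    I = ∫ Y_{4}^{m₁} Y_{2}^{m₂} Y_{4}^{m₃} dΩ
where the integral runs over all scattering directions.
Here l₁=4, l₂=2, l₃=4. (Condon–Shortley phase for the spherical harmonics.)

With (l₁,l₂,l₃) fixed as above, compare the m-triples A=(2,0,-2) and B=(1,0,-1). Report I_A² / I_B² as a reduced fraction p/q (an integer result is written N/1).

64/289

Same 4,2,4: normalisation and zero-m 3j drop out of the ratio.
A: Δ: 2! 6! 2! / 11! → 1/13860; sum: t=0:+1/192 t=1:−1/120 t=2:+1/2880 = -1/360; 3j²(4 2 4; 2 0 -2) = Δ·Π!·Σ² = 16/3465  (sign -1)
B: Δ: 2! 6! 2! / 11! → 1/13860; sum: t=0:+1/144 t=1:−1/48 t=2:+1/480 = -17/1440; 3j²(4 2 4; 1 0 -1) = Δ·Π!·Σ² = 289/13860  (sign +1)
I_A²/I_B² = (16/3465)/(289/13860) = 64/289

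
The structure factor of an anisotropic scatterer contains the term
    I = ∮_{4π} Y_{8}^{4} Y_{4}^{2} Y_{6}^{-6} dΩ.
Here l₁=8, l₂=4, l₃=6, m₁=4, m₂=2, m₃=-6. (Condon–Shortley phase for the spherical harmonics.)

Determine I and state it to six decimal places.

-0.069625

Rules hold: Σm=0, L=18 even, 4≤6≤12.
N = 17·9·13 = 1989
Δ = 6!·10!·2!/19! = 1/23279256
Racah Σ t=2..4: t=2:+1/1658880 t=3:−1/518400 t=4:+1/1658880 = -1/1382400
⇒ 3j(8 4 6; 0 0 0)² = 504/46189, sgn -1
Racah Σ t=4..4: t=4:+1/348364800 = 1/348364800
⇒ 3j(8 4 6; 4 2 -6)² = 165/58786, sgn +1
4πI² = N·(3j₀)²·(3jₘ)² = 4860/79781
I = -1·√(0.0609168/4π) = -0.06962472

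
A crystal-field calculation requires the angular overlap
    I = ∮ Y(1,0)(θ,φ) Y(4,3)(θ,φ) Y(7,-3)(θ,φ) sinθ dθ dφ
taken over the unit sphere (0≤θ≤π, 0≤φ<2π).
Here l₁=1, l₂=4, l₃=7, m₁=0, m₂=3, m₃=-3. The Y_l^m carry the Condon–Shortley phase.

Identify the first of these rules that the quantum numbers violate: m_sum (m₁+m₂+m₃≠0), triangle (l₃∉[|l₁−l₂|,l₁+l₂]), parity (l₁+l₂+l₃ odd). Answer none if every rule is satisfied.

triangle

Σmᵢ = 0  ✓
l₃∈[|l₁−l₂|,l₁+l₂]=[3,5], have l₃=7  ✗
Σlᵢ = 12 ⇒ even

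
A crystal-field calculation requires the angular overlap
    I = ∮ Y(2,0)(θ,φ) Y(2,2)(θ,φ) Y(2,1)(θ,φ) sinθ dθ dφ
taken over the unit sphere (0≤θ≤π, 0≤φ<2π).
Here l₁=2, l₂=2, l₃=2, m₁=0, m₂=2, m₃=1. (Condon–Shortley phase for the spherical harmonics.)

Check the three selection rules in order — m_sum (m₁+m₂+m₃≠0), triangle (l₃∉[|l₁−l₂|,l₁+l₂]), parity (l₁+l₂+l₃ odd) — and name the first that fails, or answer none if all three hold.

m_sum

azimuthal sum: 0 + 2 + 1 = 3  ✗
0 ≤ 2 ≤ 4 (triangle on l)
L = 2 + 2 + 2 = 6 (even)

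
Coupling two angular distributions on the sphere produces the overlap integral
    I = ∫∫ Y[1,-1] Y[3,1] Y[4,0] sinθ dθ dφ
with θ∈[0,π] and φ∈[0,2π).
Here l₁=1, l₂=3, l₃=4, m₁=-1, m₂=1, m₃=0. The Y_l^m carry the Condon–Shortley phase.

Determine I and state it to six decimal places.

Rules hold: Σm=0, L=8 even, 2≤4≤4.
N = 3·7·9 = 189
Δ = 0!·2!·6!/9! = 1/252
Racah Σ t=0..0: t=0:+1/36 = 1/36
⇒ 3j(1 3 4; 0 0 0)² = 4/63, sgn +1
Racah Σ t=0..0: t=0:+1/96 = 1/96
⇒ 3j(1 3 4; -1 1 0)² = 1/42, sgn +1
4πI² = N·(3j₀)²·(3jₘ)² = 2/7
I = +1·√(0.285714/4π) = 0.15078601

0.150786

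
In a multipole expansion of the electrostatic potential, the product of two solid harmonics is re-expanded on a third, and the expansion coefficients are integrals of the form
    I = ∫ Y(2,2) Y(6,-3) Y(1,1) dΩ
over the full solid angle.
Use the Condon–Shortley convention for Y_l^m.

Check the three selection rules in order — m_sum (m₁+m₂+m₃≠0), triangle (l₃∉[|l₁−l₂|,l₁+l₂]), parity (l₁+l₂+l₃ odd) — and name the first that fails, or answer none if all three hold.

azimuthal sum: 2 − 3 + 1 = 0  ✓
4 ≤ 1 ≤ 8 (triangle on l)  ✗
L = 2 + 6 + 1 = 9 (odd)

triangle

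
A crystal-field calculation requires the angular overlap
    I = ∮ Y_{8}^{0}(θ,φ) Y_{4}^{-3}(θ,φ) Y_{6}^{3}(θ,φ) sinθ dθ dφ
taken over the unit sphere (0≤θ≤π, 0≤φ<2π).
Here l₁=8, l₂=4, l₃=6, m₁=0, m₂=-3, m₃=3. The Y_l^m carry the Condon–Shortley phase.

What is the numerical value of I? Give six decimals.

-0.138702

Checks pass: Σm=0; 18 even; l₃=6∈[4,12].
(2·8+1)(2·4+1)(2·6+1) = 1989
Δ: 6! 10! 2! / 19! → 1/23279256
sum: t=2:+1/1658880 t=3:−1/518400 t=4:+1/1658880 = -1/1382400
3j²(8 4 6; 0 0 0) = Δ·Π!·Σ² = 504/46189  (sign -1)
sum: t=0:+1/58060800 t=1:−1/7257600 = -1/8294400
3j²(8 4 6; 0 -3 3) = Δ·Π!·Σ² = 1029/92378  (sign +1)
combine: 4πI² = 1989·504/46189·1029/92378 = 2333772/9653501
take √, sign -1: I = -0.13870172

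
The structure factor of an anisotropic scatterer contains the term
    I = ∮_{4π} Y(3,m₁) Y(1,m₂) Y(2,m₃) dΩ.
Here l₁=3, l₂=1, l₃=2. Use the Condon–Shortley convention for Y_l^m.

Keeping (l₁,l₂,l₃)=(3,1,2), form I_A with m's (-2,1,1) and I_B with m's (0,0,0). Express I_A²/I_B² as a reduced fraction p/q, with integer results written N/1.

10/9

l's match ⇒ only the (l;m) 3-j factors differ between A and B.
A: triangle coeff Δ(3,1,2) = 1/105; Σ_t [2,2]: t=2:+1/12 = 1/12; (3j)²=2/21 [(3 1 2; -2 1 1)], sign=-1
B: triangle coeff Δ(3,1,2) = 1/105; Σ_t [1,1]: t=1:−1/4 = -1/4; (3j)²=3/35 [(3 1 2; 0 0 0)], sign=-1
I_A²/I_B² = (2/21)/(3/35) = 10/9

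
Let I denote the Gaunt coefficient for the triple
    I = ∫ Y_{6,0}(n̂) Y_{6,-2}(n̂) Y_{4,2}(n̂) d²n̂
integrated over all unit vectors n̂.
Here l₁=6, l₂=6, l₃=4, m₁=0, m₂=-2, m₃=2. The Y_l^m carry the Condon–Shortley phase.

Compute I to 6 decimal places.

-0.107540

Checks pass: Σm=0; 16 even; l₃=4∈[0,12].
(2·6+1)(2·6+1)(2·4+1) = 1521
Δ: 8! 4! 4! / 17! → 1/15315300
sum: t=2:+1/829440 t=3:−1/25920 t=4:+1/9216 t=5:−1/25920 t=6:+1/829440 = 7/207360
3j²(6 6 4; 0 0 0) = Δ·Π!·Σ² = 28/2431  (sign +1)
sum: t=2:+1/138240 t=3:−1/25920 t=4:+1/55296 = -11/829440
3j²(6 6 4; 0 -2 2) = Δ·Π!·Σ² = 11/1326  (sign -1)
combine: 4πI² = 1521·28/2431·11/1326 = 42/289
take √, sign -1: I = -0.10754019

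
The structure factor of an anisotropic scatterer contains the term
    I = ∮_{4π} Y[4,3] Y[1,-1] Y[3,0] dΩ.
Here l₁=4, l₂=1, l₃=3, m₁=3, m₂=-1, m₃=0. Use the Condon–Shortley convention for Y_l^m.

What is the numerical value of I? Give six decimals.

0.000000

3 − 1 + 0 = 2 ≠ 0: azimuthal integral kills it; I = 0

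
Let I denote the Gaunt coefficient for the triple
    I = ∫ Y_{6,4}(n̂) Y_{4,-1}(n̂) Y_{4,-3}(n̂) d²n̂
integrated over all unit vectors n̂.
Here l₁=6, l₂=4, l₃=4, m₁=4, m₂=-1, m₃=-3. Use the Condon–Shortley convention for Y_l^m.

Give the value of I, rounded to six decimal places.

-0.030176

m-sum 0 ✓  L=14 even ✓  2≤4≤10 ✓
Π(2lᵢ+1) = 13×9×9 = 1053
triangle coeff Δ(6,4,4) = 1/1261260
Σ_t [2,4]: t=2:+1/4608 t=3:−1/1296 t=4:+1/4608 = -7/20736
(3j)²=20/1287 [(6 4 4; 0 0 0)], sign=-1
Σ_t [1,2]: t=1:−1/28800 t=2:+1/34560 = -1/172800
(3j)²=1/1430 [(6 4 4; 4 -1 -3)], sign=+1
⇒ 4πI² = 18/1573
I = (-1)√(18/1573/(4π)) = -0.03017637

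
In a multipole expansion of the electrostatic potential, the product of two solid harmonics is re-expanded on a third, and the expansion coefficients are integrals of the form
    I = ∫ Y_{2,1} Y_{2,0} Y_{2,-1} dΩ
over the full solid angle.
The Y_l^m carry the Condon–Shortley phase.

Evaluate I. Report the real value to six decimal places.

Checks pass: Σm=0; 6 even; l₃=2∈[0,4].
(2·2+1)(2·2+1)(2·2+1) = 125
Δ: 2! 2! 2! / 7! → 1/630
sum: t=0:+1/8 t=1:−1/1 t=2:+1/8 = -3/4
3j²(2 2 2; 0 0 0) = Δ·Π!·Σ² = 2/35  (sign -1)
sum: t=0:+1/4 t=1:−1/2 = -1/4
3j²(2 2 2; 1 0 -1) = Δ·Π!·Σ² = 1/70  (sign +1)
combine: 4πI² = 125·2/35·1/70 = 5/49
take √, sign -1: I = -0.09011188

-0.090112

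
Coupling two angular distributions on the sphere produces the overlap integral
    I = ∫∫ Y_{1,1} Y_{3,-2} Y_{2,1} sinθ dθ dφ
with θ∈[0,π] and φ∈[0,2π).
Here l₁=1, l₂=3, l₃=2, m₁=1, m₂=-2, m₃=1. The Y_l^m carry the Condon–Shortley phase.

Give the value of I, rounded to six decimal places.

0.261169

Rules hold: Σm=0, L=6 even, 2≤2≤4.
N = 3·7·5 = 105
Δ = 2!·0!·4!/7! = 1/105
Racah Σ t=1..1: t=1:−1/4 = -1/4
⇒ 3j(1 3 2; 0 0 0)² = 3/35, sgn -1
Racah Σ t=0..0: t=0:+1/12 = 1/12
⇒ 3j(1 3 2; 1 -2 1)² = 2/21, sgn -1
4πI² = N·(3j₀)²·(3jₘ)² = 6/7
I = +1·√(0.857143/4π) = 0.26116903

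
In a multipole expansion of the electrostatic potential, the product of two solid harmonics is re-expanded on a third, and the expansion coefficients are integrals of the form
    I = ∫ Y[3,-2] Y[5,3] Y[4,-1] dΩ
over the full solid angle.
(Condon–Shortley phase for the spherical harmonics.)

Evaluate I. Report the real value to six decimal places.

-0.035836

Checks pass: Σm=0; 12 even; l₃=4∈[2,8].
(2·3+1)(2·5+1)(2·4+1) = 693
Δ: 4! 2! 6! / 13! → 1/180180
sum: t=1:−1/576 t=2:+1/144 t=3:−1/576 = 1/288
3j²(3 5 4; 0 0 0) = Δ·Π!·Σ² = 20/1001  (sign +1)
sum: t=3:−1/1440 t=4:+1/1152 = 1/5760
3j²(3 5 4; -2 3 -1) = Δ·Π!·Σ² = 1/858  (sign -1)
combine: 4πI² = 693·20/1001·1/858 = 30/1859
take √, sign -1: I = -0.03583571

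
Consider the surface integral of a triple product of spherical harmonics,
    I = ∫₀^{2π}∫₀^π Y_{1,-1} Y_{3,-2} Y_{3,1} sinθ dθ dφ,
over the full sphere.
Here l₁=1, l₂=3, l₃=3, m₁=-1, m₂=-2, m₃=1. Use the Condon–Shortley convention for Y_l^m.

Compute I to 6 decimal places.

-1 − 2 + 1 = -2 ≠ 0: azimuthal integral kills it; I = 0

0.000000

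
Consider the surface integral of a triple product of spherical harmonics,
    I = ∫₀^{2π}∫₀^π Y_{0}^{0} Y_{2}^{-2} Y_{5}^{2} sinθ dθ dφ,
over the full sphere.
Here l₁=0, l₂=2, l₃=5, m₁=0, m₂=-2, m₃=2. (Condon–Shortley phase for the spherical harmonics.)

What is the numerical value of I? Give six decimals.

0.000000

|0−2|≤5≤0+2 violated ⇒ I = 0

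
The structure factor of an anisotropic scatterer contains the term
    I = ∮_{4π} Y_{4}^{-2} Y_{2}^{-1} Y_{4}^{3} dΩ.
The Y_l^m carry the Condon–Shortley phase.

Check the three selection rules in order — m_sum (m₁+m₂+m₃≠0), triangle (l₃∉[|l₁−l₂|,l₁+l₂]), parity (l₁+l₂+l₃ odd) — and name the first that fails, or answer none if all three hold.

none

m₁+m₂+m₃ = -2 − 1 + 3 = 0  ✓
triangle: |4−2|=2 ≤ l₃=4 ≤ 4+2=6  ✓
parity: l₁+l₂+l₃ = 10 is even  ✓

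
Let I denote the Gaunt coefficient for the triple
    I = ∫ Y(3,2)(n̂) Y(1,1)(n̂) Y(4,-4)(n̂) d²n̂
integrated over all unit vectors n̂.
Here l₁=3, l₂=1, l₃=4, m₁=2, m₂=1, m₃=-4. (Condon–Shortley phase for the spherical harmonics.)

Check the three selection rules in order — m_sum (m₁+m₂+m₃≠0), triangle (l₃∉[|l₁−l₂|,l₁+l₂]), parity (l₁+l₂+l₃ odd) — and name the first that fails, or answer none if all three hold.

m_sum

m₁+m₂+m₃ = 2 + 1 − 4 = -1  ✗
triangle: |3−1|=2 ≤ l₃=4 ≤ 3+1=4
parity: l₁+l₂+l₃ = 8 is even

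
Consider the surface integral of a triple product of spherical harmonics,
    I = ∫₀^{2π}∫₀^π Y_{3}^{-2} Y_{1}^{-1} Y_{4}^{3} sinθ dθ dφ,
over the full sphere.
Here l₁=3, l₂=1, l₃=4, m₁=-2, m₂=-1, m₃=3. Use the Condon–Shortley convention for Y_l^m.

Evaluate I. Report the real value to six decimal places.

-0.282095

Checks pass: Σm=0; 8 even; l₃=4∈[2,4].
(2·3+1)(2·1+1)(2·4+1) = 189
Δ: 0! 6! 2! / 9! → 1/252
sum: t=0:+1/36 = 1/36
3j²(3 1 4; 0 0 0) = Δ·Π!·Σ² = 4/63  (sign +1)
sum: t=0:+1/240 = 1/240
3j²(3 1 4; -2 -1 3) = Δ·Π!·Σ² = 1/12  (sign -1)
combine: 4πI² = 189·4/63·1/12 = 1/1
take √, sign -1: I = -0.28209479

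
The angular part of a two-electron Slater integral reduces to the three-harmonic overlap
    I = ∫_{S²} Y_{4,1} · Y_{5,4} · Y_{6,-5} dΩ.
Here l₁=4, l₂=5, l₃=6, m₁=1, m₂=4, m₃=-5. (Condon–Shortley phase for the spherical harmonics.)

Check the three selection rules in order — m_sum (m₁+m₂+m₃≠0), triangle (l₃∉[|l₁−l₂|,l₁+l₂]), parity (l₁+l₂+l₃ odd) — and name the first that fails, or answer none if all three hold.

parity

azimuthal sum: 1 + 4 − 5 = 0  ✓
1 ≤ 6 ≤ 9 (triangle on l)  ✓
L = 4 + 5 + 6 = 15 (odd)  ✗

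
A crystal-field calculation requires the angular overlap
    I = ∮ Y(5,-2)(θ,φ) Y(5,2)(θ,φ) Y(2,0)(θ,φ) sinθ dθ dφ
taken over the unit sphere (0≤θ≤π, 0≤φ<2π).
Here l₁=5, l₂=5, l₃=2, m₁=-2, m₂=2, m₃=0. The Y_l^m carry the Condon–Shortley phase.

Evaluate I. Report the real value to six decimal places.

Rules hold: Σm=0, L=12 even, 0≤2≤10.
N = 11·11·5 = 605
Δ = 8!·2!·2!/13! = 1/38610
Racah Σ t=3..5: t=3:−1/2880 t=4:+1/576 t=5:−1/2880 = 1/960
⇒ 3j(5 5 2; 0 0 0)² = 10/429, sgn +1
Racah Σ t=5..7: t=5:−1/2880 t=6:+1/1440 t=7:−1/20160 = 1/3360
⇒ 3j(5 5 2; -2 2 0)² = 6/715, sgn +1
4πI² = N·(3j₀)²·(3jₘ)² = 20/169
I = +1·√(0.118343/4π) = 0.09704356

0.097044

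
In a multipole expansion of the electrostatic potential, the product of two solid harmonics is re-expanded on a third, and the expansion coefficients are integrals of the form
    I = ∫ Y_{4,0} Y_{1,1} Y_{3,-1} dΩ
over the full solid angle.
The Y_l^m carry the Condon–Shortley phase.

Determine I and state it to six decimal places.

m-sum 0 ✓  L=8 even ✓  3≤3≤5 ✓
Π(2lᵢ+1) = 9×3×7 = 189
triangle coeff Δ(4,1,3) = 1/252
Σ_t [1,1]: t=1:−1/36 = -1/36
(3j)²=4/63 [(4 1 3; 0 0 0)], sign=+1
Σ_t [2,2]: t=2:+1/96 = 1/96
(3j)²=1/42 [(4 1 3; 0 1 -1)], sign=+1
⇒ 4πI² = 2/7
I = (+1)√(2/7/(4π)) = 0.15078601

0.150786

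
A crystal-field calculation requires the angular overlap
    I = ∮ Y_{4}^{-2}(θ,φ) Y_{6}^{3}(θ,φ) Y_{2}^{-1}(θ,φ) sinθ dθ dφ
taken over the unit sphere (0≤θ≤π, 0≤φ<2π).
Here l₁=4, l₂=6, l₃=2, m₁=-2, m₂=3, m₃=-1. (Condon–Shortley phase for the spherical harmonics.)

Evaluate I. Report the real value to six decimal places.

Checks pass: Σm=0; 12 even; l₃=2∈[2,10].
(2·4+1)(2·6+1)(2·2+1) = 585
Δ: 8! 0! 4! / 13! → 1/6435
sum: t=4:+1/2304 = 1/2304
3j²(4 6 2; 0 0 0) = Δ·Π!·Σ² = 5/143  (sign +1)
sum: t=6:+1/8640 = 1/8640
3j²(4 6 2; -2 3 -1) = Δ·Π!·Σ² = 28/715  (sign -1)
combine: 4πI² = 585·5/143·28/715 = 1260/1573
take √, sign -1: I = -0.25247360

-0.252474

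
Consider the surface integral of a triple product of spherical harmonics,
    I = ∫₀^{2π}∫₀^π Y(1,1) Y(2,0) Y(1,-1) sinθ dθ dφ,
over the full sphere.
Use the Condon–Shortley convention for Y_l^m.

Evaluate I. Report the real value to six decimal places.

Checks pass: Σm=0; 4 even; l₃=1∈[1,3].
(2·1+1)(2·2+1)(2·1+1) = 45
Δ: 2! 0! 2! / 5! → 1/30
sum: t=1:−1/1 = -1/1
3j²(1 2 1; 0 0 0) = Δ·Π!·Σ² = 2/15  (sign +1)
sum: t=0:+1/4 = 1/4
3j²(1 2 1; 1 0 -1) = Δ·Π!·Σ² = 1/30  (sign +1)
combine: 4πI² = 45·2/15·1/30 = 1/5
take √, sign +1: I = 0.12615663

0.126157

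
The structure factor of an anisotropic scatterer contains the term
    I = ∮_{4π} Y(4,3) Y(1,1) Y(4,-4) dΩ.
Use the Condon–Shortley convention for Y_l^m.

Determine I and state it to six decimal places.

Σlᵢ=9 odd — θ-integrand is odd under cosθ→−cosθ; I=0

0.000000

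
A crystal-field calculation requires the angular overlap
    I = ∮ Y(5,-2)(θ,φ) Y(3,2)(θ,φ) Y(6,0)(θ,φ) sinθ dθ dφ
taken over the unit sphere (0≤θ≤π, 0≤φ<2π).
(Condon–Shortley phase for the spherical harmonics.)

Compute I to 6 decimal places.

Checks pass: Σm=0; 14 even; l₃=6∈[2,8].
(2·5+1)(2·3+1)(2·6+1) = 1001
Δ: 2! 8! 4! / 15! → 1/675675
sum: t=0:+1/8640 t=1:−1/2304 t=2:+1/8640 = -7/34560
3j²(5 3 6; 0 0 0) = Δ·Π!·Σ² = 7/429  (sign -1)
sum: t=1:−1/34560 t=2:+1/8640 = 1/11520
3j²(5 3 6; -2 2 0) = Δ·Π!·Σ² = 3/143  (sign +1)
combine: 4πI² = 1001·7/429·3/143 = 49/143
take √, sign -1: I = -0.16512966

-0.165130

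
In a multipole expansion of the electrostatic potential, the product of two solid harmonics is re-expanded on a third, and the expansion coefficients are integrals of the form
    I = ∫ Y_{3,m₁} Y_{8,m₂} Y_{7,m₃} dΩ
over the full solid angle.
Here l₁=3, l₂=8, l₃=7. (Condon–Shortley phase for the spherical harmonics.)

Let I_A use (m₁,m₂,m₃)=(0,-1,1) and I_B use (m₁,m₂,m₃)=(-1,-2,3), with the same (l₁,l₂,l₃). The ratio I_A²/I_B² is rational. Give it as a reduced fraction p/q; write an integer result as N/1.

63/40

l's match ⇒ only the (l;m) 3-j factors differ between A and B.
A: triangle coeff Δ(3,8,7) = 1/5290740; Σ_t [1,3]: t=1:−1/6220800 t=2:+1/2419200 t=3:−1/11612160 = 29/174182400; (3j)²=841/83980 [(3 8 7; 0 -1 1)], sign=+1
B: triangle coeff Δ(3,8,7) = 1/5290740; Σ_t [2,4]: t=2:+1/7741440 t=3:−1/13063680 t=4:+1/348364800 = 29/522547200; (3j)²=1682/264537 [(3 8 7; -1 -2 3)], sign=+1
I_A²/I_B² = (841/83980)/(1682/264537) = 63/40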